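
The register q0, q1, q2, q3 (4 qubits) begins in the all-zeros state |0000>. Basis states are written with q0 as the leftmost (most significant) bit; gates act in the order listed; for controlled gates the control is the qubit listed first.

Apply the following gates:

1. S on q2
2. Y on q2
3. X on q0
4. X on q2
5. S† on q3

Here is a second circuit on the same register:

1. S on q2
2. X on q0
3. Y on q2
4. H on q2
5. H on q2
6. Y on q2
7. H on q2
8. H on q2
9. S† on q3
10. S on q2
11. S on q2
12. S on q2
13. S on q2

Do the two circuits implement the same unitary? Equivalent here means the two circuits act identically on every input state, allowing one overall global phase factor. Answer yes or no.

No, they are not equivalent — no single phase factor reconciles the two unitaries.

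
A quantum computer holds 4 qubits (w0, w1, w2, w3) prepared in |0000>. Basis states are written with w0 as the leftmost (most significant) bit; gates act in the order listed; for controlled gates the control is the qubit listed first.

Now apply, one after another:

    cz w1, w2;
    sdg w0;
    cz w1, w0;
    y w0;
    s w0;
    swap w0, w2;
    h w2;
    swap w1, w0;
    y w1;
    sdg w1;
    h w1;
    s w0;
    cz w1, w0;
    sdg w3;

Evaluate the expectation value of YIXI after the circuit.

In the final state, YIXI has expectation 0.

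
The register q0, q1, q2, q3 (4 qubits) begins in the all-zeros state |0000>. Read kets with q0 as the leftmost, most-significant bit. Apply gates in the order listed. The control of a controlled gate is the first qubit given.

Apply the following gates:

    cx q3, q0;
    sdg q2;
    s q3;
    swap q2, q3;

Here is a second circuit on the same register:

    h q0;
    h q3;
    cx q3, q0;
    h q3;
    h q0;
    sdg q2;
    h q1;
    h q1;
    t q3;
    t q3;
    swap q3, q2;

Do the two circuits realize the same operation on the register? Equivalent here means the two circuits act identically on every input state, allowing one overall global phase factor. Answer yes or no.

No, they are not equivalent — no single phase factor reconciles the two unitaries.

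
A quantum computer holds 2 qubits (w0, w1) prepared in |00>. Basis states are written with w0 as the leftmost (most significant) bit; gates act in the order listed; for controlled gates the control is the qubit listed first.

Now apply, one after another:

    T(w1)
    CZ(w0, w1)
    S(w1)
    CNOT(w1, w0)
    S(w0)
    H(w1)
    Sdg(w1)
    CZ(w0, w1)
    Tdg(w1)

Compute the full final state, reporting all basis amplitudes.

The final amplitudes are sqrt(2)/2 on |00>, -sqrt(2)*exp(I*pi/4)/2 on |01>, 0 on |10>, 0 on |11>.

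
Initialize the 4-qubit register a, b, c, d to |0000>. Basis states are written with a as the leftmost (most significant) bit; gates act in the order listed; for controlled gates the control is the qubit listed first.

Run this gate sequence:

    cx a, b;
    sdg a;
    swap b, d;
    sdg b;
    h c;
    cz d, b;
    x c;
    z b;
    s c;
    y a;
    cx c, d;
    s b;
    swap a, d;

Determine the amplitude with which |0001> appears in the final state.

|0001> carries amplitude sqrt(2)*I/2 in the final state.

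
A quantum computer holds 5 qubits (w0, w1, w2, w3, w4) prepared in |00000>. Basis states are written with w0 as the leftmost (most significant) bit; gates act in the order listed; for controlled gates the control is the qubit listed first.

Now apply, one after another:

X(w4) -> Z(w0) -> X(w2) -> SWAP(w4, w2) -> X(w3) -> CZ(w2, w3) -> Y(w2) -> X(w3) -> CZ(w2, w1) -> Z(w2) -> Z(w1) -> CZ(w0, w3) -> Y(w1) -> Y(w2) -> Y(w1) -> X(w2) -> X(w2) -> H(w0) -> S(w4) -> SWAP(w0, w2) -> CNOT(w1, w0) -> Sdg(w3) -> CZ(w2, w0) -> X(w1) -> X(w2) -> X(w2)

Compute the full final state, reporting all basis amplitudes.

After the circuit, the state carries amplitude -sqrt(2)*I/2 on |11001>, sqrt(2)*I/2 on |11101>, and 0 on every other basis state.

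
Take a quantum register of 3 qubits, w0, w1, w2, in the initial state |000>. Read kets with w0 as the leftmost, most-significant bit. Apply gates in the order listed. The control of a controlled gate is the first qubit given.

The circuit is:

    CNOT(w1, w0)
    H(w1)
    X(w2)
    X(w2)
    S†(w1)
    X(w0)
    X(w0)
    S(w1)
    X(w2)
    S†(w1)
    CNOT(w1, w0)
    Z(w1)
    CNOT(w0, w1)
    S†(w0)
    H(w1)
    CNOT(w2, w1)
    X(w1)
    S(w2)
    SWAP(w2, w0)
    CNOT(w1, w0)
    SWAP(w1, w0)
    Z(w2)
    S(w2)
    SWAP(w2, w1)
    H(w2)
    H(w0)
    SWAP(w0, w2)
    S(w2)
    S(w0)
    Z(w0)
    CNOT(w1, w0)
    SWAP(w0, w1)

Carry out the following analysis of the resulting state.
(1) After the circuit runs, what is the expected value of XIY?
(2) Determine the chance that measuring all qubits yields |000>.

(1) The expectation value of XIY is 0. Key observation: steps 4-9 multiply out to the identity, so the circuit reduces to the remaining gates.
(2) A full measurement returns |000> with probability 1/4.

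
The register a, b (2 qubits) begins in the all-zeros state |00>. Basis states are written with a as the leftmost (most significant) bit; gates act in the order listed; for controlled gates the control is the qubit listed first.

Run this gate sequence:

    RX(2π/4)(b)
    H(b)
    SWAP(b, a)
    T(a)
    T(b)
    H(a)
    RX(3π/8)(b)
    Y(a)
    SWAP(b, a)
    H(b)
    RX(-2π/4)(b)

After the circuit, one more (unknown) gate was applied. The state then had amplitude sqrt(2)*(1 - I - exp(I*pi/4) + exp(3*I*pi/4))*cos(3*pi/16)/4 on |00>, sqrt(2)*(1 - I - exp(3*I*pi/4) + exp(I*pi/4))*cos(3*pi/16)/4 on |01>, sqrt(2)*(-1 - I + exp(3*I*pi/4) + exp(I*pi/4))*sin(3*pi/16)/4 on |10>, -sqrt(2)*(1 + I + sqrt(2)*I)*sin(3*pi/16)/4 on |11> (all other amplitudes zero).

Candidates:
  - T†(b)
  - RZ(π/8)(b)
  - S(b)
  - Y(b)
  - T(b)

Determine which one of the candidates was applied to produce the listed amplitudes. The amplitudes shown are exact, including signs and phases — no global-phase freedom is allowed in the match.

The applied gate was S(b).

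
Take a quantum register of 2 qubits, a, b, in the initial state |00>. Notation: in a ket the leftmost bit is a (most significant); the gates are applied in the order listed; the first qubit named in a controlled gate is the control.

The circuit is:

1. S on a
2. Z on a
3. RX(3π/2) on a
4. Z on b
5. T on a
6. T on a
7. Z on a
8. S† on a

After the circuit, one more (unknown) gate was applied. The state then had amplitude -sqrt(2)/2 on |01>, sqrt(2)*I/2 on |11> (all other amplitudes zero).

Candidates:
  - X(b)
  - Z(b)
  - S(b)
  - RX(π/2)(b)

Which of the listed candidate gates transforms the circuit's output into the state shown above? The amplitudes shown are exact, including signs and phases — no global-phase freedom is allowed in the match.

It was X(b) that produced the state shown.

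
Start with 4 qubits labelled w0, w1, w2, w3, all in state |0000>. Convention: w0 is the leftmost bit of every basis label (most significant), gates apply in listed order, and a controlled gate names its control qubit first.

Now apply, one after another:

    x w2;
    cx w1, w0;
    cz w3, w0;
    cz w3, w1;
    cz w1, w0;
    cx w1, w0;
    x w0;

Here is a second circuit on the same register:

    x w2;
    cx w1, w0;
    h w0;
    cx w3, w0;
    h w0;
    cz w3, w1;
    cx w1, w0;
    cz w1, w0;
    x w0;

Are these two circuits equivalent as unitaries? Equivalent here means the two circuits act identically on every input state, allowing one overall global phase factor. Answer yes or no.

No: there is an input state on which the two circuits produce genuinely different outputs (not merely differing by a phase).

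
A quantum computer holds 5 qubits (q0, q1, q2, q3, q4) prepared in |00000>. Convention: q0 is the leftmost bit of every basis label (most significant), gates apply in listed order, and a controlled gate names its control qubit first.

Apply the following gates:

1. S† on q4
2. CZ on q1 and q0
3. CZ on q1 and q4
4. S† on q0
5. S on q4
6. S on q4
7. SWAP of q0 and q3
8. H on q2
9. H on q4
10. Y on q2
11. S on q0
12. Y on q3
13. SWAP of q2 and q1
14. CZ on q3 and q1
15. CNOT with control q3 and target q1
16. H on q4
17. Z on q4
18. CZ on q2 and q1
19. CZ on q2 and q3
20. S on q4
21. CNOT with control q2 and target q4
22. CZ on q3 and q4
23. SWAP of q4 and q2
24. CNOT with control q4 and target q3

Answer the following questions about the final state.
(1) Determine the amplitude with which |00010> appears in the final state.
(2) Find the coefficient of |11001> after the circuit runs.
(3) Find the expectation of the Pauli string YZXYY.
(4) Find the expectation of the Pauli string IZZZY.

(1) |00010> carries amplitude sqrt(2)/2 in the final state.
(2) The final state's coefficient on |11001> equals 0.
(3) The observable YZXYY averages to 0.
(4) In the final state, IZZZY has expectation 0.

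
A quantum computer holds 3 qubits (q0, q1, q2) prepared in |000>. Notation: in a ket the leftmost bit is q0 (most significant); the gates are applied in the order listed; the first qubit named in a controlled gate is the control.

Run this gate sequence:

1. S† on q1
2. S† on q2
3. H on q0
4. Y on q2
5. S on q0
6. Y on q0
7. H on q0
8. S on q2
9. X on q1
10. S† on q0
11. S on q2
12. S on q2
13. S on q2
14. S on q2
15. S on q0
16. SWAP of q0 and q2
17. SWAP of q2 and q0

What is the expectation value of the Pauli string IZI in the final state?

The expectation value of IZI is -1. Key observation: gates 11-14 undo each other exactly, leaving only the rest of the circuit to track.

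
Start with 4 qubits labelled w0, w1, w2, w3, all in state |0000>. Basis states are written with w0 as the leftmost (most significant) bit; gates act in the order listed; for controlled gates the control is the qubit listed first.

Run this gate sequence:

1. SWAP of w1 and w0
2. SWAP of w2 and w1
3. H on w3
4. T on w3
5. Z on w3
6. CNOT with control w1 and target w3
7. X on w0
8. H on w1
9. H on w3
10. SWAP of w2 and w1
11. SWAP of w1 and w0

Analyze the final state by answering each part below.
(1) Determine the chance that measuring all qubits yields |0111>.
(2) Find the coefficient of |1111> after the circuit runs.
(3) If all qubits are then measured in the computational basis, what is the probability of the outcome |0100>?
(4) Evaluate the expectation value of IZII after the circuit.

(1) The probability of measuring |0111> is sqrt(2)/8 + 1/4.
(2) The final state's coefficient on |1111> equals 0.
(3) Outcome |0100> occurs with probability 1/4 - sqrt(2)/8.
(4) The expectation value of IZII is -1.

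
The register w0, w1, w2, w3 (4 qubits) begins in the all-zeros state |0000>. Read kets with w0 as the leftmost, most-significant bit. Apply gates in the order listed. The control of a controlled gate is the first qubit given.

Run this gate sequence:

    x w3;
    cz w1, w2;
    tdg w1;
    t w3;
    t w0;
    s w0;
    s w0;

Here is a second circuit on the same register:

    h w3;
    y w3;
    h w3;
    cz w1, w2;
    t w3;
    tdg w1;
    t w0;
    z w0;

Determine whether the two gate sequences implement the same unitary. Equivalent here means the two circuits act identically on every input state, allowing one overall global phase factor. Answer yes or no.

No: there is an input state on which the two circuits produce genuinely different outputs (not merely differing by a phase).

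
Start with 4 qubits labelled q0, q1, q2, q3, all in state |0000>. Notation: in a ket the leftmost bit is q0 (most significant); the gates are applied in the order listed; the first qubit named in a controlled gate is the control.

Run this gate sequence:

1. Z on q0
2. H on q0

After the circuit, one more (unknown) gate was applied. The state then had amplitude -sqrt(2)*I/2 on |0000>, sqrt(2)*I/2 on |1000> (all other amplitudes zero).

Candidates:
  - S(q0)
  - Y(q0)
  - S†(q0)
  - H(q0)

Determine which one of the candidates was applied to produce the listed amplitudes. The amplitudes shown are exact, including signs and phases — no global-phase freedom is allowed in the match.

It was Y(q0) that produced the state shown.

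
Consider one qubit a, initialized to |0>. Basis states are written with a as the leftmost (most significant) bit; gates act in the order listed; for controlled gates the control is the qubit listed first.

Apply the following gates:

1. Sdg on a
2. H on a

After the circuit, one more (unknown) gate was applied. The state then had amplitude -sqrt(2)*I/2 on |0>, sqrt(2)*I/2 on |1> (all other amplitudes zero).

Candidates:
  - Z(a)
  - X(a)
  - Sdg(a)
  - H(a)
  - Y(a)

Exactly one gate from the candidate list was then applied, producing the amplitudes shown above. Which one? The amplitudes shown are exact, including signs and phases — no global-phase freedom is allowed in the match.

It was Y(a) that produced the state shown.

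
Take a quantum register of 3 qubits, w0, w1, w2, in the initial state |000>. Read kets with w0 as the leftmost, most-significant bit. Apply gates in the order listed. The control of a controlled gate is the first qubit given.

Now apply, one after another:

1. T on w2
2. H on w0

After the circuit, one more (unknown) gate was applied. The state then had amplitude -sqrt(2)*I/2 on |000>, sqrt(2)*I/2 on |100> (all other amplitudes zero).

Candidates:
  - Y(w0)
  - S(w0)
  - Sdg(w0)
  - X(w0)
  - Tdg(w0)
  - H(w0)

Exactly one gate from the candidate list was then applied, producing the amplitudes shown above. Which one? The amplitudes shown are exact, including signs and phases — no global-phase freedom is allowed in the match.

The applied gate was Y(w0).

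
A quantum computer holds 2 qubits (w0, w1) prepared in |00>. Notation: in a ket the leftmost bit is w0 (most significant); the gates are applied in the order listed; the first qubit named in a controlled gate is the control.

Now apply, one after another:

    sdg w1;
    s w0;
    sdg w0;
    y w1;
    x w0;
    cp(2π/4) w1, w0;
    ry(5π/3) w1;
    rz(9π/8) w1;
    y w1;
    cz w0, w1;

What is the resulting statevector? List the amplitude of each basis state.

After the circuit, the state carries amplitude 0 on |00>, 0 on |01>, sqrt(3)*exp(I*pi/16)/2 on |10>, exp(15*I*pi/16)/2 on |11>.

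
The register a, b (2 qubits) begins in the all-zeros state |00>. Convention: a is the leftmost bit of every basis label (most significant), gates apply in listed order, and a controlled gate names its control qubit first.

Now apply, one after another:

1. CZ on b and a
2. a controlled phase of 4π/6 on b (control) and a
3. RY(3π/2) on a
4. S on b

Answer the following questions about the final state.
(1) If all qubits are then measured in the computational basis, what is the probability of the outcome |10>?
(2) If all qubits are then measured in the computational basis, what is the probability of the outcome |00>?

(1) A full measurement returns |10> with probability 1/2.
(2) Outcome |00> occurs with probability 1/2.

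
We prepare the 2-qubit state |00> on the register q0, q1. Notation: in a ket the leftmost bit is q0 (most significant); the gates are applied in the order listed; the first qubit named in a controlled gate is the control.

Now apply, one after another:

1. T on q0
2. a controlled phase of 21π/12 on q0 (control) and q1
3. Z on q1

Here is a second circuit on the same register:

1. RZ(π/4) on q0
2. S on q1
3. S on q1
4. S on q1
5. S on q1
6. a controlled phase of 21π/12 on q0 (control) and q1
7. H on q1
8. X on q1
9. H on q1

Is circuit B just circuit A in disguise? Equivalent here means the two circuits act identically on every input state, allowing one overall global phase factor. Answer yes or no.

Yes — the two circuits implement the same unitary up to a global phase.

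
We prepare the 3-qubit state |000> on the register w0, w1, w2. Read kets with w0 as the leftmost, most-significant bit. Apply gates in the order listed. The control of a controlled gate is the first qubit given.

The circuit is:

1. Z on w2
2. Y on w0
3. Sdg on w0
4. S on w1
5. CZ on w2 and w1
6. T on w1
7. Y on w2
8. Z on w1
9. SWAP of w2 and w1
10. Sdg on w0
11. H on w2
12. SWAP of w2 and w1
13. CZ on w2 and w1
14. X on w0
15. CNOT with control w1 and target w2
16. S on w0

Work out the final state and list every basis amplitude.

The final amplitudes are sqrt(2)/2 on |001>, -sqrt(2)/2 on |010>, and 0 on every other basis state.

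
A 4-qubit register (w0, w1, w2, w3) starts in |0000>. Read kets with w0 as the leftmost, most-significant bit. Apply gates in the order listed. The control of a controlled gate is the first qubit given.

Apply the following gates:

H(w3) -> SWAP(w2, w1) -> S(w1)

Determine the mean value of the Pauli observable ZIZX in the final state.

In the final state, ZIZX has expectation 1.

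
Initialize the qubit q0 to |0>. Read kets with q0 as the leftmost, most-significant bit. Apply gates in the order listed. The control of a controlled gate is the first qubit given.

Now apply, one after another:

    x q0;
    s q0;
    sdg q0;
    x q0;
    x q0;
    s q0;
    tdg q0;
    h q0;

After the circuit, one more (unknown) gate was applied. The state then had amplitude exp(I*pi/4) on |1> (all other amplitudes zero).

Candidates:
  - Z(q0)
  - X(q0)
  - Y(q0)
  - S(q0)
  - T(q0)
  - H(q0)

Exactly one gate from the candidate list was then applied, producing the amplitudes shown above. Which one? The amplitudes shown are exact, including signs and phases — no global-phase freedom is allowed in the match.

The applied gate was H(q0). Key observation: steps 3-6 multiply out to the identity, so the circuit reduces to the remaining gates.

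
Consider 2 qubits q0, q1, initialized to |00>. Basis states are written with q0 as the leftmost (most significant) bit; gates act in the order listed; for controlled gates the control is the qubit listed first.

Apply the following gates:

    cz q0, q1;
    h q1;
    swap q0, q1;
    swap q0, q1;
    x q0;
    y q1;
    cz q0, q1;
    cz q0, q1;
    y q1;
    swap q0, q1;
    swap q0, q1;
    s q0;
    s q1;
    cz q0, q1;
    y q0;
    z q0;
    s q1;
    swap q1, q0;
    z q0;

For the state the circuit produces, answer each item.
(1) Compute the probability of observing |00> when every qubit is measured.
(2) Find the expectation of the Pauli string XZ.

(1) A full measurement returns |00> with probability 1/2. Key observation: the block from step 7 through step 8 cancels to the identity and can be dropped.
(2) In the final state, XZ has expectation -1.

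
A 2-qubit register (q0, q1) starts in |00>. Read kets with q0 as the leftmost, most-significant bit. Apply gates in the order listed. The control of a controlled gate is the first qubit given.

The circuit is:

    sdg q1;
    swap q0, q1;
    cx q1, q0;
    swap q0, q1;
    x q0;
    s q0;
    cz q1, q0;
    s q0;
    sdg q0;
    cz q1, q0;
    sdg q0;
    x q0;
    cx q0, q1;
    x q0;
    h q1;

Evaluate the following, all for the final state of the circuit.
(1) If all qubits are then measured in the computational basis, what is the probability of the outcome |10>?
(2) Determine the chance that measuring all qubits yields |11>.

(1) The probability of measuring |10> is 1/2. Key observation: gates 5-12 undo each other exactly, leaving only the rest of the circuit to track.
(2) A full measurement returns |11> with probability 1/2.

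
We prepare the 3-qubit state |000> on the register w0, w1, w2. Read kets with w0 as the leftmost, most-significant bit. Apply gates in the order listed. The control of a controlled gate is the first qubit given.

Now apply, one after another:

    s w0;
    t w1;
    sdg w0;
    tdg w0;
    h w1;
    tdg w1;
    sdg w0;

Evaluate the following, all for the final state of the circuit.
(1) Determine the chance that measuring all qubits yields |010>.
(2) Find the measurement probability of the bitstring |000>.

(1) The probability of measuring |010> is 1/2.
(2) The probability of measuring |000> is 1/2.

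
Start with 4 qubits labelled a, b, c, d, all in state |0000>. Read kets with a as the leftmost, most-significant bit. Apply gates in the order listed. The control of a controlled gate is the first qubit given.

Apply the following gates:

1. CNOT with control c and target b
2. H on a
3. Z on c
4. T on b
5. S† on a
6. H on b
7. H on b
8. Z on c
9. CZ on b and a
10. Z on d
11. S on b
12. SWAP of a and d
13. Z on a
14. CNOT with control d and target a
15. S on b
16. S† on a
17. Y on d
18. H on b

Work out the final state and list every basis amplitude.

After the circuit, the state carries amplitude I/2 on |0001>, I/2 on |0101>, I/2 on |1000>, I/2 on |1100>, and 0 on every other basis state. Key observation: gates 6-7 undo each other exactly, leaving only the rest of the circuit to track.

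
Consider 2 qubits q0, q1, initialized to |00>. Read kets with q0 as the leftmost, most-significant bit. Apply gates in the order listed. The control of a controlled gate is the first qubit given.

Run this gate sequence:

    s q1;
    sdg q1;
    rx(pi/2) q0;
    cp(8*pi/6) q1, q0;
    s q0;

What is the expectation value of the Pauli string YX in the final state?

The expectation value of YX is 0.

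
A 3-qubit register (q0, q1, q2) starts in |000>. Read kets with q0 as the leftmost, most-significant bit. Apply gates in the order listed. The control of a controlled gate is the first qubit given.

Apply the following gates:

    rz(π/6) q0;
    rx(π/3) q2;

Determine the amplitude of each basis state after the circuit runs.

The final amplitudes are -sqrt(3)*exp(11*I*pi/12)/2 on |000>, -exp(5*I*pi/12)/2 on |001>, and 0 on every other basis state.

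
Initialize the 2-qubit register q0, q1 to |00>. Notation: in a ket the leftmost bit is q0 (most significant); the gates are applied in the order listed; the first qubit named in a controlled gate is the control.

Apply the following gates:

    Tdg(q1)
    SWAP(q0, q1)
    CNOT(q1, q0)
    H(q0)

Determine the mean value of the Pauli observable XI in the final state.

The expectation value of XI is 1.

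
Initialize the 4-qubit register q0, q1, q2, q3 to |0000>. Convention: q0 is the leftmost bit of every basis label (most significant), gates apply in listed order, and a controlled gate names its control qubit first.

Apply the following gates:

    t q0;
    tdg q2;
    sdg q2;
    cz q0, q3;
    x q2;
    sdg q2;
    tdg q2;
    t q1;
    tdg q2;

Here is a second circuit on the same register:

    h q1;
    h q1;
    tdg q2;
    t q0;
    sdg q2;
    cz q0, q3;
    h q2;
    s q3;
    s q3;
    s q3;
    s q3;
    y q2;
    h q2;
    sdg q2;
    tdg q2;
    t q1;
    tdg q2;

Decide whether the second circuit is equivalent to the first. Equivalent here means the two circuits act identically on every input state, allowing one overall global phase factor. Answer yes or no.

No — the two circuits implement different unitaries, even allowing a global phase.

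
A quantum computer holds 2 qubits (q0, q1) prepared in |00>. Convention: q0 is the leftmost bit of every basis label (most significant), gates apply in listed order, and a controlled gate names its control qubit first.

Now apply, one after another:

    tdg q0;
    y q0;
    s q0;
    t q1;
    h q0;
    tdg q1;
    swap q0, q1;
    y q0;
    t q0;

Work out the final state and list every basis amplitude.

The resulting statevector has amplitude 0 on |00>, 0 on |01>, -sqrt(2)*exp(3*I*pi/4)/2 on |10>, sqrt(2)*exp(3*I*pi/4)/2 on |11>.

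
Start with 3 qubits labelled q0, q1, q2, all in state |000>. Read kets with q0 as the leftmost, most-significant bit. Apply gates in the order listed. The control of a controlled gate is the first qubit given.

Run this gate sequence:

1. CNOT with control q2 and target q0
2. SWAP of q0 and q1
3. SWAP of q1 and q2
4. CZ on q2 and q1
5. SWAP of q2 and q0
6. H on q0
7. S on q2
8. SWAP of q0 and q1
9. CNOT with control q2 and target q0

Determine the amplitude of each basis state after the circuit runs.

The resulting statevector has amplitude sqrt(2)/2 on |000>, sqrt(2)/2 on |010>, and 0 on every other basis state.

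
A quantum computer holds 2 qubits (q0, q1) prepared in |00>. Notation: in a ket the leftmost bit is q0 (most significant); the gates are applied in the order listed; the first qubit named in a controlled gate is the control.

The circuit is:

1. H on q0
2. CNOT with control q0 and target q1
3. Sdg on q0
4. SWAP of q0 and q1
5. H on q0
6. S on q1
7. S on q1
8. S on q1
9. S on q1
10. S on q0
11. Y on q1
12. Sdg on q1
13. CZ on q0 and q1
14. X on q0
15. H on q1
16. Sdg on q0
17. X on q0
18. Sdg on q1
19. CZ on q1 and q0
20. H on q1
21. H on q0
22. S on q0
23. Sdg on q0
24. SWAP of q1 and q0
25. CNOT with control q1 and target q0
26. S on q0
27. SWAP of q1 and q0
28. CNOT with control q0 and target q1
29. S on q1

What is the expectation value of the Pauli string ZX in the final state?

In the final state, ZX has expectation 1. Key observation: gates 6-9 undo each other exactly, leaving only the rest of the circuit to track.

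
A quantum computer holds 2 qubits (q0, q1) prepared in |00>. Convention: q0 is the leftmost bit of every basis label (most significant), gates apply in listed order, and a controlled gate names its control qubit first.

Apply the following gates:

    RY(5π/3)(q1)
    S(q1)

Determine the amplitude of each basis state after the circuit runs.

The resulting statevector has amplitude -sqrt(3)/2 on |00>, I/2 on |01>, 0 on |10>, 0 on |11>.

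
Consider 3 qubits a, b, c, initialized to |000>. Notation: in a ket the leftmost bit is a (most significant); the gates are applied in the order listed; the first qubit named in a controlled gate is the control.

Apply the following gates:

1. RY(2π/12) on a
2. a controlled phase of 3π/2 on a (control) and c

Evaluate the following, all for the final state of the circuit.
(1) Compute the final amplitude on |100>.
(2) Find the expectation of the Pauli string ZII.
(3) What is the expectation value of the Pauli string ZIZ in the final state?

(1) |100> carries amplitude -sqrt(2)/4 + sqrt(6)/4 in the final state.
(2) The expectation value of ZII is sqrt(3)/2.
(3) In the final state, ZIZ has expectation sqrt(3)/2.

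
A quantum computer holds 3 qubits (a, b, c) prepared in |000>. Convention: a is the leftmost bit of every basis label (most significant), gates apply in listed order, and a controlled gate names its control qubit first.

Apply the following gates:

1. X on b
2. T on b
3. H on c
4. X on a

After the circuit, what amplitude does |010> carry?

The amplitude on |010> is 0.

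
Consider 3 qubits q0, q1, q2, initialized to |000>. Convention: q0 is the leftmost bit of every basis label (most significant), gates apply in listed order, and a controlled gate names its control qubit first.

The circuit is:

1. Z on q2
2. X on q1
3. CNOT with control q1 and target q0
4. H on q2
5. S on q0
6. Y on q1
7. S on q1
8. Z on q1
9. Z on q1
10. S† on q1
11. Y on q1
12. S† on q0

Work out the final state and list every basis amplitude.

After the circuit, the state carries amplitude sqrt(2)/2 on |110>, sqrt(2)/2 on |111>, and 0 on every other basis state. Key observation: gates 5-12 undo each other exactly, leaving only the rest of the circuit to track.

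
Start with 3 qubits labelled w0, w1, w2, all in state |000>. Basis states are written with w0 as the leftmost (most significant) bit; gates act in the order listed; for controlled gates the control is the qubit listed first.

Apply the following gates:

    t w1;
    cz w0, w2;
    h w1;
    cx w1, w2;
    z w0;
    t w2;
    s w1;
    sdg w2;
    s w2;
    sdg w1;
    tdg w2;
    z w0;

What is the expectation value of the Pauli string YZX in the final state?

The expectation value of YZX is 0. Key observation: the block from step 5 through step 12 cancels to the identity and can be dropped.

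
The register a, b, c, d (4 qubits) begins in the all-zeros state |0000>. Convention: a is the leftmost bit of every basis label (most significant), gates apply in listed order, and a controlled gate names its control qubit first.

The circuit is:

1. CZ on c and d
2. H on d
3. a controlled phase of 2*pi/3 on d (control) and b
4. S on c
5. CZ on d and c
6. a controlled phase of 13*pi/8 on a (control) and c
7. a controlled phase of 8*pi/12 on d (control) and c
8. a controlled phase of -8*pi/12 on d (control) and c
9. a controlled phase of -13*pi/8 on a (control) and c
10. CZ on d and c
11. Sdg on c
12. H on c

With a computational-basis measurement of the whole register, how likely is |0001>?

The probability of measuring |0001> is 1/4. Key observation: gates 4-11 undo each other exactly, leaving only the rest of the circuit to track.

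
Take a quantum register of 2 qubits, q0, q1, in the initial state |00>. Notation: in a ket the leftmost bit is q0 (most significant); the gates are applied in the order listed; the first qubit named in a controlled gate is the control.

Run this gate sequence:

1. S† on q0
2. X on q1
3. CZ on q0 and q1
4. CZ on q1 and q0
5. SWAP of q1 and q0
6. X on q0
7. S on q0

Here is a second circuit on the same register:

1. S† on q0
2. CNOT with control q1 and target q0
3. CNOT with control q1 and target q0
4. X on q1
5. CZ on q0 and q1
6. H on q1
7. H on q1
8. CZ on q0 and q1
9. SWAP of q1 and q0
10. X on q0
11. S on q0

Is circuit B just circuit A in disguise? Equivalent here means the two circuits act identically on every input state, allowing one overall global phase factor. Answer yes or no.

Yes: on every input state the two circuits agree up to one overall phase factor.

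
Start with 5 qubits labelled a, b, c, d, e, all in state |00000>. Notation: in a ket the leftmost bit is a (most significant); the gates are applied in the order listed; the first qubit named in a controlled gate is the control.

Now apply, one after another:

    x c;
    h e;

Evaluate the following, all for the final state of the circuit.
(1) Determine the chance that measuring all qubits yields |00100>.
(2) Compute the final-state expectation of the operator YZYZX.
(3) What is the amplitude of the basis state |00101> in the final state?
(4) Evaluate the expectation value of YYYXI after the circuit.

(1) The probability of measuring |00100> is 1/2.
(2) The observable YZYZX averages to 0.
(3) The final state's coefficient on |00101> equals sqrt(2)/2.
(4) The expectation value of YYYXI is 0.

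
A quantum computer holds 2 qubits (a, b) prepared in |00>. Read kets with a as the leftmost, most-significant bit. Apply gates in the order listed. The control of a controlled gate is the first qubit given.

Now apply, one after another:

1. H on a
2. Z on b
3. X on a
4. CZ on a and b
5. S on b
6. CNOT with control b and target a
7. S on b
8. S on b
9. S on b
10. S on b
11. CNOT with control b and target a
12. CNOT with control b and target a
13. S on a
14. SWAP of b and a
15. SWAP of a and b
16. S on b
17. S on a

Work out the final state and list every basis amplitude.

After the circuit, the state carries amplitude sqrt(2)/2 on |00>, 0 on |01>, -sqrt(2)/2 on |10>, 0 on |11>. Key observation: the block from step 7 through step 10 cancels to the identity and can be dropped.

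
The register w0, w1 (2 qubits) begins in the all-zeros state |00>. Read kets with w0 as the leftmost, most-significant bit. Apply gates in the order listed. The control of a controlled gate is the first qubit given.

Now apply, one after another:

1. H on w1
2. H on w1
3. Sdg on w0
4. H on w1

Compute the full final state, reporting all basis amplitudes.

The final amplitudes are sqrt(2)/2 on |00>, sqrt(2)/2 on |01>, 0 on |10>, 0 on |11>. Key observation: steps 1-2 multiply out to the identity, so the circuit reduces to the remaining gates.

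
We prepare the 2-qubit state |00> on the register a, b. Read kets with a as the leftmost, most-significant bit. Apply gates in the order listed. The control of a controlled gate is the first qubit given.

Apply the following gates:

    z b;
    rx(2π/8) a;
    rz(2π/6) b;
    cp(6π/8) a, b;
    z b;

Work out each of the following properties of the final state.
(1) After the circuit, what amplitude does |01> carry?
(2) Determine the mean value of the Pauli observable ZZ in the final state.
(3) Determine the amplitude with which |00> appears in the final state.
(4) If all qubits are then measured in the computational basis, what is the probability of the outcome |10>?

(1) The amplitude on |01> is 0.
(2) In the final state, ZZ has expectation sqrt(2)/2.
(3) The amplitude on |00> is -sqrt(sqrt(2) + 2)*exp(5*I*pi/6)/2.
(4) Outcome |10> occurs with probability 1/2 - sqrt(2)/4.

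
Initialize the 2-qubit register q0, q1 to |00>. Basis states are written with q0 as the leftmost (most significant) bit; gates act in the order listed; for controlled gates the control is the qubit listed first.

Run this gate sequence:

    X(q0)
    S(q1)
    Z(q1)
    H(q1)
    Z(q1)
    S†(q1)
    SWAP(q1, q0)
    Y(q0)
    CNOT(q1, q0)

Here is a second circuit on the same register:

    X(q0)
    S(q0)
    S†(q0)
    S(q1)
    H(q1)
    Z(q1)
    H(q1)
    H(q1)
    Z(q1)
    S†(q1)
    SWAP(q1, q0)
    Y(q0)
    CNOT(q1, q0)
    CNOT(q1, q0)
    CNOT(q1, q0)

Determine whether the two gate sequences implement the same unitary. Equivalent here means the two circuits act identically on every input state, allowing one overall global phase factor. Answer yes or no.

No: there is an input state on which the two circuits produce genuinely different outputs (not merely differing by a phase).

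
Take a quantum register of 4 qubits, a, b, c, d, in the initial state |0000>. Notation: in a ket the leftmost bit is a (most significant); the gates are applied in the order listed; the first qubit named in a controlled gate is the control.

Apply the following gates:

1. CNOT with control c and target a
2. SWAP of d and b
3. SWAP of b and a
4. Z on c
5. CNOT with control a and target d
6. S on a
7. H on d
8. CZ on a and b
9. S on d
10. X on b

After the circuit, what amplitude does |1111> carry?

The amplitude on |1111> is 0.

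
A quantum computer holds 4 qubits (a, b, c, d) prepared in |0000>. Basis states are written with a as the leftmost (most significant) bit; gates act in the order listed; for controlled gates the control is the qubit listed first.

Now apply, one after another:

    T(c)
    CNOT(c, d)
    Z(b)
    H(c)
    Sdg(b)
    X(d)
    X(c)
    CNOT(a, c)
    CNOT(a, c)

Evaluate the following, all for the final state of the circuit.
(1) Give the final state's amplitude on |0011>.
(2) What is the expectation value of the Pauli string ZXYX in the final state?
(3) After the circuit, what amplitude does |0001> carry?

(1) The amplitude on |0011> is sqrt(2)/2. Key observation: steps 8-9 multiply out to the identity, so the circuit reduces to the remaining gates.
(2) The expectation value of ZXYX is 0.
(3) |0001> carries amplitude sqrt(2)/2 in the final state.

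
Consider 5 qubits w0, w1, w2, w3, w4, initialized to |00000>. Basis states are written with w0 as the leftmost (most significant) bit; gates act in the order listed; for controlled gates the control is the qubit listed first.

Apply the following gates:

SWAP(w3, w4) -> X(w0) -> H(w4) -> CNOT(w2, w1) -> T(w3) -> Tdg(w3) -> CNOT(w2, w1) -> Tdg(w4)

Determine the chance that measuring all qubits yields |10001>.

The probability of measuring |10001> is 1/2. Key observation: gates 4-7 undo each other exactly, leaving only the rest of the circuit to track.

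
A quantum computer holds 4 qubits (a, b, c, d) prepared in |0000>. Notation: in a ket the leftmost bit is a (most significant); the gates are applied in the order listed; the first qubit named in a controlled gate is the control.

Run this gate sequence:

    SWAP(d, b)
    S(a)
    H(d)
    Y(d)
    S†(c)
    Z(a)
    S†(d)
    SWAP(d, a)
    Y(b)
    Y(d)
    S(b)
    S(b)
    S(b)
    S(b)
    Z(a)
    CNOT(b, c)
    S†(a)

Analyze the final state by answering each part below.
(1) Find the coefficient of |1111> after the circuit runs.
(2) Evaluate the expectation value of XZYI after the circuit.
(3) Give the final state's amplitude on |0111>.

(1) |1111> carries amplitude -sqrt(2)*I/2 in the final state. Key observation: steps 11-14 multiply out to the identity, so the circuit reduces to the remaining gates.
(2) In the final state, XZYI has expectation 0.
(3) The amplitude on |0111> is sqrt(2)*I/2.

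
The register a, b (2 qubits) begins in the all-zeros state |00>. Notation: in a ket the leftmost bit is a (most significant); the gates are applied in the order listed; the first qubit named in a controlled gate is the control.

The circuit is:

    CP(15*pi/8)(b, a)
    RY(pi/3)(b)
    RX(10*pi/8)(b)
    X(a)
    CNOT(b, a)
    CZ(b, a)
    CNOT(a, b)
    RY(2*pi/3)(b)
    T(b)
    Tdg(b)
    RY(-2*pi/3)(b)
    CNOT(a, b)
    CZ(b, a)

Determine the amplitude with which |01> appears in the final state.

|01> carries amplitude -sqrt(2 - sqrt(2))/4 - I*sqrt(3*sqrt(2) + 6)/4 in the final state. Key observation: the block from step 6 through step 13 cancels to the identity and can be dropped.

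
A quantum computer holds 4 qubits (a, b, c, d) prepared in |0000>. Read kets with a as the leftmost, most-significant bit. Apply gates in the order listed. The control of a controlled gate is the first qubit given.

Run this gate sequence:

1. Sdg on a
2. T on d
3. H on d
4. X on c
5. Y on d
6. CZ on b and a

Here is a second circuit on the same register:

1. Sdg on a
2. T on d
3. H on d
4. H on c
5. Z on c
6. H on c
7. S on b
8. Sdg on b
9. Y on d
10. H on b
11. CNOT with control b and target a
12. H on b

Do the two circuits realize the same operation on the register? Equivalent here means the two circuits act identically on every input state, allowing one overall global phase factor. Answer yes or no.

No — the two circuits implement different unitaries, even allowing a global phase.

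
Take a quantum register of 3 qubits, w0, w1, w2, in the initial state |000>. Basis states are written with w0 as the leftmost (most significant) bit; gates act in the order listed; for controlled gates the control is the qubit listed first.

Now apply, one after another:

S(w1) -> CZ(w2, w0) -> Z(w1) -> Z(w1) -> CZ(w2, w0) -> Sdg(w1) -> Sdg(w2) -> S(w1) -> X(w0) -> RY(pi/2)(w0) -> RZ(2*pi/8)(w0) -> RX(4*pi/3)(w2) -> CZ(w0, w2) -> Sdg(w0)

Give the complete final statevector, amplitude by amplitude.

The final amplitudes are -sqrt(2)*exp(7*I*pi/8)/4 on |000>, sqrt(6)*exp(3*I*pi/8)/4 on |001>, 0 on |010>, 0 on |011>, sqrt(2)*exp(5*I*pi/8)/4 on |100>, sqrt(6)*exp(I*pi/8)/4 on |101>, 0 on |110>, 0 on |111>. Key observation: gates 1-6 undo each other exactly, leaving only the rest of the circuit to track.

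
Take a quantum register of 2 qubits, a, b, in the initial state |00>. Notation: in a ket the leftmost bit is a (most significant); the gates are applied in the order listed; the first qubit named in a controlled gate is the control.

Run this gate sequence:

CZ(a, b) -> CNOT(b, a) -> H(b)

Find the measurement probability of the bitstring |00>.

The probability of measuring |00> is 1/2.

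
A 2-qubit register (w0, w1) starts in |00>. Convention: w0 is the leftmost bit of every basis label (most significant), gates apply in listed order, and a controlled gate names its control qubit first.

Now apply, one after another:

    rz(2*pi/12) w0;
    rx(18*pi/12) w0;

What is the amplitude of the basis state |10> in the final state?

The final state's coefficient on |10> equals -sqrt(2)*exp(5*I*pi/12)/2.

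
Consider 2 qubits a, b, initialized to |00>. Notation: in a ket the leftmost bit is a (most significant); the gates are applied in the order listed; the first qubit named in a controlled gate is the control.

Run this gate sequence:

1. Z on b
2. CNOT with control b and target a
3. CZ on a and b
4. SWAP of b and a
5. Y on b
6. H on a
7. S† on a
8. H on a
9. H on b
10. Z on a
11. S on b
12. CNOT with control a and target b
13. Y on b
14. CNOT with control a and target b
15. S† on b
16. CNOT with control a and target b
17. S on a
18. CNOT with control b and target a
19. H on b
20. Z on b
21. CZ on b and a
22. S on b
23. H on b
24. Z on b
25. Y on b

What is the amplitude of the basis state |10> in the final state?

The final state's coefficient on |10> equals sqrt(2)*(-1 - I)/4.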